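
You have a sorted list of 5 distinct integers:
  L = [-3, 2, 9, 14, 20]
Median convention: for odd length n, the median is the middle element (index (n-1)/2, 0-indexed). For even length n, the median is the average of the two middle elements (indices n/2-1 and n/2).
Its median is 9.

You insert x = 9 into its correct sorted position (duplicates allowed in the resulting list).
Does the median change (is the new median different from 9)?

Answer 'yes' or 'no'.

Answer: no

Derivation:
Old median = 9
Insert x = 9
New median = 9
Changed? no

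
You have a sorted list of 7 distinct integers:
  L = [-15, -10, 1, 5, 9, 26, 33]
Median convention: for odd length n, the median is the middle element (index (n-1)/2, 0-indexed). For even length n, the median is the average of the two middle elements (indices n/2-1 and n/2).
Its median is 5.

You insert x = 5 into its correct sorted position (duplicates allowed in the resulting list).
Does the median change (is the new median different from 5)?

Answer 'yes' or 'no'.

Old median = 5
Insert x = 5
New median = 5
Changed? no

Answer: no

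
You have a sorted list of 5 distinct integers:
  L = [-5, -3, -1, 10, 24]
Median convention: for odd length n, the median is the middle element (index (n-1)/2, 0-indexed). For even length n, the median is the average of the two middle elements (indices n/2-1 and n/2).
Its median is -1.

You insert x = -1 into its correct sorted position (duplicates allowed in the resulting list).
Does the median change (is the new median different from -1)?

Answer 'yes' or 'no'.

Answer: no

Derivation:
Old median = -1
Insert x = -1
New median = -1
Changed? no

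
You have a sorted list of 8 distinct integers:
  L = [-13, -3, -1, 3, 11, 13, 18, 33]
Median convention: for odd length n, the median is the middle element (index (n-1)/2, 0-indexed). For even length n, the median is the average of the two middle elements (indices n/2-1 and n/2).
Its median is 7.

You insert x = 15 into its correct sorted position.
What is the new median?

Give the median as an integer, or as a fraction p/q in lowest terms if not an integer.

Answer: 11

Derivation:
Old list (sorted, length 8): [-13, -3, -1, 3, 11, 13, 18, 33]
Old median = 7
Insert x = 15
Old length even (8). Middle pair: indices 3,4 = 3,11.
New length odd (9). New median = single middle element.
x = 15: 6 elements are < x, 2 elements are > x.
New sorted list: [-13, -3, -1, 3, 11, 13, 15, 18, 33]
New median = 11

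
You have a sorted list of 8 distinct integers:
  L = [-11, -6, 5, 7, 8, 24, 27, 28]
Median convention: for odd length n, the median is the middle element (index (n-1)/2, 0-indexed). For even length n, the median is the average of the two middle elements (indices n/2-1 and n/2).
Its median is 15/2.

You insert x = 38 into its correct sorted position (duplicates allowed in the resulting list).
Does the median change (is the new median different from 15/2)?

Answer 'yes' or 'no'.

Old median = 15/2
Insert x = 38
New median = 8
Changed? yes

Answer: yes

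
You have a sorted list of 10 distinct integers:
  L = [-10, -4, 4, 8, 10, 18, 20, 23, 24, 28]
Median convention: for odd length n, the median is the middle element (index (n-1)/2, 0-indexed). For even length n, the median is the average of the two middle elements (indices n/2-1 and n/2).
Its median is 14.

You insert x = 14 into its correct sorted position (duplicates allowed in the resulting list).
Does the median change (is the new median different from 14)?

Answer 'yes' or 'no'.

Answer: no

Derivation:
Old median = 14
Insert x = 14
New median = 14
Changed? no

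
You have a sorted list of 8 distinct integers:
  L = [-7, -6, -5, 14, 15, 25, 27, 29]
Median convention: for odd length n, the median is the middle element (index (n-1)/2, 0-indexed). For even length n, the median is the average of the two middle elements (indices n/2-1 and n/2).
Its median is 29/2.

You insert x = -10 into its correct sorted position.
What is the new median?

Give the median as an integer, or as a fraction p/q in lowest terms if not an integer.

Old list (sorted, length 8): [-7, -6, -5, 14, 15, 25, 27, 29]
Old median = 29/2
Insert x = -10
Old length even (8). Middle pair: indices 3,4 = 14,15.
New length odd (9). New median = single middle element.
x = -10: 0 elements are < x, 8 elements are > x.
New sorted list: [-10, -7, -6, -5, 14, 15, 25, 27, 29]
New median = 14

Answer: 14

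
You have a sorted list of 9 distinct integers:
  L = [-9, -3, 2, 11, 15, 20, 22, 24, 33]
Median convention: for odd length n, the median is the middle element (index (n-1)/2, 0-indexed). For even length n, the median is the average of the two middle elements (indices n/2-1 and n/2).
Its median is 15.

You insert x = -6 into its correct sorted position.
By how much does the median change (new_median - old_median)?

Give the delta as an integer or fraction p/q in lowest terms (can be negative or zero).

Old median = 15
After inserting x = -6: new sorted = [-9, -6, -3, 2, 11, 15, 20, 22, 24, 33]
New median = 13
Delta = 13 - 15 = -2

Answer: -2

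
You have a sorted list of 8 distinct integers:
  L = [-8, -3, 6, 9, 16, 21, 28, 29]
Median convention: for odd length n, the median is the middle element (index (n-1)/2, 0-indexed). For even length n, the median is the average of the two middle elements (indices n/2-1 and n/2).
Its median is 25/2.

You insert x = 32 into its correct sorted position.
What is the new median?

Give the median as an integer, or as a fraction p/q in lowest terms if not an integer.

Old list (sorted, length 8): [-8, -3, 6, 9, 16, 21, 28, 29]
Old median = 25/2
Insert x = 32
Old length even (8). Middle pair: indices 3,4 = 9,16.
New length odd (9). New median = single middle element.
x = 32: 8 elements are < x, 0 elements are > x.
New sorted list: [-8, -3, 6, 9, 16, 21, 28, 29, 32]
New median = 16

Answer: 16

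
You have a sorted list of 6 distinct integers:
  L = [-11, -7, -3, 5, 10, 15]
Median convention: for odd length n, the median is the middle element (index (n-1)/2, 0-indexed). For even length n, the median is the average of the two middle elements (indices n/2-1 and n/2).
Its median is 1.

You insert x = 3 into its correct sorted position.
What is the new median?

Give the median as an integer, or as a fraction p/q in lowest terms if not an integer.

Answer: 3

Derivation:
Old list (sorted, length 6): [-11, -7, -3, 5, 10, 15]
Old median = 1
Insert x = 3
Old length even (6). Middle pair: indices 2,3 = -3,5.
New length odd (7). New median = single middle element.
x = 3: 3 elements are < x, 3 elements are > x.
New sorted list: [-11, -7, -3, 3, 5, 10, 15]
New median = 3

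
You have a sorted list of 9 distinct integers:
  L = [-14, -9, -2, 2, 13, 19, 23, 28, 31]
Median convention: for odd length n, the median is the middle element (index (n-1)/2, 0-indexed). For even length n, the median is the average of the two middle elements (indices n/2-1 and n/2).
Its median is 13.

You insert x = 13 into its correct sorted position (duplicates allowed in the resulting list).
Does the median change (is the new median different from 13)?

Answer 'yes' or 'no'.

Answer: no

Derivation:
Old median = 13
Insert x = 13
New median = 13
Changed? no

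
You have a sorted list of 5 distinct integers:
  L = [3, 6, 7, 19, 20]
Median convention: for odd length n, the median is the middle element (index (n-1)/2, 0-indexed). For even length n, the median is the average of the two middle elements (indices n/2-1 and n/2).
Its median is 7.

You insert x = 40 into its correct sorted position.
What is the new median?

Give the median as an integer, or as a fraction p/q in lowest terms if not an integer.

Answer: 13

Derivation:
Old list (sorted, length 5): [3, 6, 7, 19, 20]
Old median = 7
Insert x = 40
Old length odd (5). Middle was index 2 = 7.
New length even (6). New median = avg of two middle elements.
x = 40: 5 elements are < x, 0 elements are > x.
New sorted list: [3, 6, 7, 19, 20, 40]
New median = 13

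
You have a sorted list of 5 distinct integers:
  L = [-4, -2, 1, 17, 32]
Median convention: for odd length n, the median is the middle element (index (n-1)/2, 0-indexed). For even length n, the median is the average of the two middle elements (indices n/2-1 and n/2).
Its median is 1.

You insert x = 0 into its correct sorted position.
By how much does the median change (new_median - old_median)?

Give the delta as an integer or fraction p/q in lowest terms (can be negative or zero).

Old median = 1
After inserting x = 0: new sorted = [-4, -2, 0, 1, 17, 32]
New median = 1/2
Delta = 1/2 - 1 = -1/2

Answer: -1/2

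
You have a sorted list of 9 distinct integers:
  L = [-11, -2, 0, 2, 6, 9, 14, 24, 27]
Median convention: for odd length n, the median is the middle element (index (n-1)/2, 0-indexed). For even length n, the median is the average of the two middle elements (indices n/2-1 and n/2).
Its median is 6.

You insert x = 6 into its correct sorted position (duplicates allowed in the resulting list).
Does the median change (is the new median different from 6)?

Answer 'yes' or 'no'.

Answer: no

Derivation:
Old median = 6
Insert x = 6
New median = 6
Changed? no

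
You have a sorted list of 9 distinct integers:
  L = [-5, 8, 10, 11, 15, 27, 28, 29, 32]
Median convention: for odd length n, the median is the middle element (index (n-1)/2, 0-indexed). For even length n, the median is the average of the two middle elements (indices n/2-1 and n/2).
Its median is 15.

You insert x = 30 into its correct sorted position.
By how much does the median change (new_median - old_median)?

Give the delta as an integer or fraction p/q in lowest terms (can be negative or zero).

Old median = 15
After inserting x = 30: new sorted = [-5, 8, 10, 11, 15, 27, 28, 29, 30, 32]
New median = 21
Delta = 21 - 15 = 6

Answer: 6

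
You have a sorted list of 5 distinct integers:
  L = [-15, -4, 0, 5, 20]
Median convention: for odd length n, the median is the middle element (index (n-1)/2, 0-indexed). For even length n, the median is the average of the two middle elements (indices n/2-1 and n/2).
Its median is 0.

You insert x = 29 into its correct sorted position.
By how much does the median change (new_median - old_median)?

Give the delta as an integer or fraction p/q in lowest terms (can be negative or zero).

Answer: 5/2

Derivation:
Old median = 0
After inserting x = 29: new sorted = [-15, -4, 0, 5, 20, 29]
New median = 5/2
Delta = 5/2 - 0 = 5/2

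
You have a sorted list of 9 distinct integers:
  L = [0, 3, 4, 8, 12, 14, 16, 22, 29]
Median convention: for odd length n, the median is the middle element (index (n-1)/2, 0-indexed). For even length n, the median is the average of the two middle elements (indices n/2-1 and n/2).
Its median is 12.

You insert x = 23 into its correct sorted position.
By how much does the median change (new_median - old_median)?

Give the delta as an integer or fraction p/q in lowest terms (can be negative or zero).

Old median = 12
After inserting x = 23: new sorted = [0, 3, 4, 8, 12, 14, 16, 22, 23, 29]
New median = 13
Delta = 13 - 12 = 1

Answer: 1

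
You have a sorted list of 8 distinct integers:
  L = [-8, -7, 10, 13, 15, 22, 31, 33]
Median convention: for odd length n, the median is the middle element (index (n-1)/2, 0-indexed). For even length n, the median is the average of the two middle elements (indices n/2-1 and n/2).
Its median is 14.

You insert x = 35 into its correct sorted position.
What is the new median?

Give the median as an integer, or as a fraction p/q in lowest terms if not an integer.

Answer: 15

Derivation:
Old list (sorted, length 8): [-8, -7, 10, 13, 15, 22, 31, 33]
Old median = 14
Insert x = 35
Old length even (8). Middle pair: indices 3,4 = 13,15.
New length odd (9). New median = single middle element.
x = 35: 8 elements are < x, 0 elements are > x.
New sorted list: [-8, -7, 10, 13, 15, 22, 31, 33, 35]
New median = 15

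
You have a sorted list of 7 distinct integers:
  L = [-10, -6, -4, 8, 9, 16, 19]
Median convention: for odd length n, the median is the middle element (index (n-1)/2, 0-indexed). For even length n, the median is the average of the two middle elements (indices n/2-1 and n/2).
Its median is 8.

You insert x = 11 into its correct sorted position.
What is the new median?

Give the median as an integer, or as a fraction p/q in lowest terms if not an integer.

Answer: 17/2

Derivation:
Old list (sorted, length 7): [-10, -6, -4, 8, 9, 16, 19]
Old median = 8
Insert x = 11
Old length odd (7). Middle was index 3 = 8.
New length even (8). New median = avg of two middle elements.
x = 11: 5 elements are < x, 2 elements are > x.
New sorted list: [-10, -6, -4, 8, 9, 11, 16, 19]
New median = 17/2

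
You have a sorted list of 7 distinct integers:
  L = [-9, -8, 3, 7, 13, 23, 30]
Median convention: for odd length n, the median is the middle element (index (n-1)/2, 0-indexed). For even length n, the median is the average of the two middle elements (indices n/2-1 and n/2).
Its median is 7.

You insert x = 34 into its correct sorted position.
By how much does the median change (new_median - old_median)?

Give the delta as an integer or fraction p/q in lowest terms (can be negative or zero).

Old median = 7
After inserting x = 34: new sorted = [-9, -8, 3, 7, 13, 23, 30, 34]
New median = 10
Delta = 10 - 7 = 3

Answer: 3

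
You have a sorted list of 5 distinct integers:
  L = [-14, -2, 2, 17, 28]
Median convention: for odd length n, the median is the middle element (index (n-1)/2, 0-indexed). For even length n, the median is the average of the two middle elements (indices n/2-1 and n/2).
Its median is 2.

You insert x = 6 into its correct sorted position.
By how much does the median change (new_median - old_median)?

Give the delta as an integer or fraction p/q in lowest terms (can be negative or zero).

Old median = 2
After inserting x = 6: new sorted = [-14, -2, 2, 6, 17, 28]
New median = 4
Delta = 4 - 2 = 2

Answer: 2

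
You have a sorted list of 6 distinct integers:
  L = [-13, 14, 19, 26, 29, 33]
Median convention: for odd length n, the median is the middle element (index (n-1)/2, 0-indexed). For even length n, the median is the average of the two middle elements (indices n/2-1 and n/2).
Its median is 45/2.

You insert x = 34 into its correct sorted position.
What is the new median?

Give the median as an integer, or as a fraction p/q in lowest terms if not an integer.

Old list (sorted, length 6): [-13, 14, 19, 26, 29, 33]
Old median = 45/2
Insert x = 34
Old length even (6). Middle pair: indices 2,3 = 19,26.
New length odd (7). New median = single middle element.
x = 34: 6 elements are < x, 0 elements are > x.
New sorted list: [-13, 14, 19, 26, 29, 33, 34]
New median = 26

Answer: 26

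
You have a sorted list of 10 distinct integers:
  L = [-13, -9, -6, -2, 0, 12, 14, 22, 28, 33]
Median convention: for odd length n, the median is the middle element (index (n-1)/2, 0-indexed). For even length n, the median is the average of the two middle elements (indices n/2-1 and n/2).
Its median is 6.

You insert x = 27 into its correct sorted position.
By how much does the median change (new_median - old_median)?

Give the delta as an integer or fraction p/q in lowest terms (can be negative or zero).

Old median = 6
After inserting x = 27: new sorted = [-13, -9, -6, -2, 0, 12, 14, 22, 27, 28, 33]
New median = 12
Delta = 12 - 6 = 6

Answer: 6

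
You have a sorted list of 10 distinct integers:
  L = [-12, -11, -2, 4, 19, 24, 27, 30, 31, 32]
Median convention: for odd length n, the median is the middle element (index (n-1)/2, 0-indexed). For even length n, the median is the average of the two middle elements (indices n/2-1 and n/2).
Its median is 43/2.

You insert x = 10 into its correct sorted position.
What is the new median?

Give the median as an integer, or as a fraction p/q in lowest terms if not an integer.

Answer: 19

Derivation:
Old list (sorted, length 10): [-12, -11, -2, 4, 19, 24, 27, 30, 31, 32]
Old median = 43/2
Insert x = 10
Old length even (10). Middle pair: indices 4,5 = 19,24.
New length odd (11). New median = single middle element.
x = 10: 4 elements are < x, 6 elements are > x.
New sorted list: [-12, -11, -2, 4, 10, 19, 24, 27, 30, 31, 32]
New median = 19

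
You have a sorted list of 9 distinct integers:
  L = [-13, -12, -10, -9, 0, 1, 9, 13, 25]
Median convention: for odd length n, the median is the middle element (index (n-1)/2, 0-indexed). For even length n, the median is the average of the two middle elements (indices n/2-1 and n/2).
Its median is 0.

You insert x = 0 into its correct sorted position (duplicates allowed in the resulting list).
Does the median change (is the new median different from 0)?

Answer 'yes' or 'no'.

Answer: no

Derivation:
Old median = 0
Insert x = 0
New median = 0
Changed? no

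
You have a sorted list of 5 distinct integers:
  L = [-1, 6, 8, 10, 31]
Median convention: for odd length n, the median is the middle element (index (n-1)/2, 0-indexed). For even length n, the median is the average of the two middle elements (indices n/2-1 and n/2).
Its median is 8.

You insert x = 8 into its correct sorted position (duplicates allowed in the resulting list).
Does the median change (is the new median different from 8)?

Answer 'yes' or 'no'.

Answer: no

Derivation:
Old median = 8
Insert x = 8
New median = 8
Changed? no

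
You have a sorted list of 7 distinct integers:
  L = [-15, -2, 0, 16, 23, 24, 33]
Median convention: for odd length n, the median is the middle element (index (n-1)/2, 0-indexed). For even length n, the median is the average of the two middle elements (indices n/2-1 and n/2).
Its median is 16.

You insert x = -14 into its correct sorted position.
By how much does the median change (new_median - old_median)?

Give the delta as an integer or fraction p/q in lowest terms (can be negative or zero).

Old median = 16
After inserting x = -14: new sorted = [-15, -14, -2, 0, 16, 23, 24, 33]
New median = 8
Delta = 8 - 16 = -8

Answer: -8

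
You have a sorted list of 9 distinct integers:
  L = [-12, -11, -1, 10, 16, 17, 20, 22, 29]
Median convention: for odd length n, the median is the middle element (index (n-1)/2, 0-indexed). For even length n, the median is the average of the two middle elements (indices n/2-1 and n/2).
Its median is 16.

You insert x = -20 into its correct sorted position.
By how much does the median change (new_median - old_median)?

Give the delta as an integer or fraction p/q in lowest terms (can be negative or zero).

Answer: -3

Derivation:
Old median = 16
After inserting x = -20: new sorted = [-20, -12, -11, -1, 10, 16, 17, 20, 22, 29]
New median = 13
Delta = 13 - 16 = -3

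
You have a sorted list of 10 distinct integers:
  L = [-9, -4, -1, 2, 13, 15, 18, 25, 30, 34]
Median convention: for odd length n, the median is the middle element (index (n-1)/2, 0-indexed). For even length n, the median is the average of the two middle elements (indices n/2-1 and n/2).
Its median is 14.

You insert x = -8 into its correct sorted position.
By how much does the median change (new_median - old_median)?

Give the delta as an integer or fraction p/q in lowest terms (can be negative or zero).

Old median = 14
After inserting x = -8: new sorted = [-9, -8, -4, -1, 2, 13, 15, 18, 25, 30, 34]
New median = 13
Delta = 13 - 14 = -1

Answer: -1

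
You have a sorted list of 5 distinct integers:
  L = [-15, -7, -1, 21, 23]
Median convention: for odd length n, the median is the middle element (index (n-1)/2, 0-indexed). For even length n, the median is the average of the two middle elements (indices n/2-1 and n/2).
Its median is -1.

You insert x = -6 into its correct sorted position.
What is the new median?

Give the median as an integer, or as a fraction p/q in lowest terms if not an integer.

Answer: -7/2

Derivation:
Old list (sorted, length 5): [-15, -7, -1, 21, 23]
Old median = -1
Insert x = -6
Old length odd (5). Middle was index 2 = -1.
New length even (6). New median = avg of two middle elements.
x = -6: 2 elements are < x, 3 elements are > x.
New sorted list: [-15, -7, -6, -1, 21, 23]
New median = -7/2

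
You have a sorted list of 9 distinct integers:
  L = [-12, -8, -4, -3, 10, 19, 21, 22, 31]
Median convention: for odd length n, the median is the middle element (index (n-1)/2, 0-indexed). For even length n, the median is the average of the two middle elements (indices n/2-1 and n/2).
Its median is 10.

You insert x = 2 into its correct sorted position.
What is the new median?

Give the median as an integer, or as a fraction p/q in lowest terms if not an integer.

Answer: 6

Derivation:
Old list (sorted, length 9): [-12, -8, -4, -3, 10, 19, 21, 22, 31]
Old median = 10
Insert x = 2
Old length odd (9). Middle was index 4 = 10.
New length even (10). New median = avg of two middle elements.
x = 2: 4 elements are < x, 5 elements are > x.
New sorted list: [-12, -8, -4, -3, 2, 10, 19, 21, 22, 31]
New median = 6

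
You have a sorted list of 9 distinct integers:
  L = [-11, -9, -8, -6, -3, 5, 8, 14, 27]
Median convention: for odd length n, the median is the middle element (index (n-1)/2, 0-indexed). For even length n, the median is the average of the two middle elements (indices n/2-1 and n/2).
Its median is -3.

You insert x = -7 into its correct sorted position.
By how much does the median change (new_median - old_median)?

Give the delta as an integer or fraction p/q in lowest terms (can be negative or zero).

Old median = -3
After inserting x = -7: new sorted = [-11, -9, -8, -7, -6, -3, 5, 8, 14, 27]
New median = -9/2
Delta = -9/2 - -3 = -3/2

Answer: -3/2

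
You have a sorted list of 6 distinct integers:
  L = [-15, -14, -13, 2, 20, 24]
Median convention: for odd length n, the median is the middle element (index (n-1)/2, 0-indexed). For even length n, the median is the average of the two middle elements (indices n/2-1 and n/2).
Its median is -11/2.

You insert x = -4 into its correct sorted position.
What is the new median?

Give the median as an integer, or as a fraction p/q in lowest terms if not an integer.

Answer: -4

Derivation:
Old list (sorted, length 6): [-15, -14, -13, 2, 20, 24]
Old median = -11/2
Insert x = -4
Old length even (6). Middle pair: indices 2,3 = -13,2.
New length odd (7). New median = single middle element.
x = -4: 3 elements are < x, 3 elements are > x.
New sorted list: [-15, -14, -13, -4, 2, 20, 24]
New median = -4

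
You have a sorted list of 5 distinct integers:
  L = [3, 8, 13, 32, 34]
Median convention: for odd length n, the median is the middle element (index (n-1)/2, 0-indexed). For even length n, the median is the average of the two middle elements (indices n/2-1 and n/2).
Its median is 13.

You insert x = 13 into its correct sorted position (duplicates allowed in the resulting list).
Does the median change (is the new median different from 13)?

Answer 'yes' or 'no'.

Answer: no

Derivation:
Old median = 13
Insert x = 13
New median = 13
Changed? no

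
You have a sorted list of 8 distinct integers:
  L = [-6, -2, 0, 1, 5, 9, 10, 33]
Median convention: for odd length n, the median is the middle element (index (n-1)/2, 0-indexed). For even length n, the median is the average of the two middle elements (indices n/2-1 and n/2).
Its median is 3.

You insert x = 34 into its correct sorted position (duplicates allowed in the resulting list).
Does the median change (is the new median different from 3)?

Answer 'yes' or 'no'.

Answer: yes

Derivation:
Old median = 3
Insert x = 34
New median = 5
Changed? yes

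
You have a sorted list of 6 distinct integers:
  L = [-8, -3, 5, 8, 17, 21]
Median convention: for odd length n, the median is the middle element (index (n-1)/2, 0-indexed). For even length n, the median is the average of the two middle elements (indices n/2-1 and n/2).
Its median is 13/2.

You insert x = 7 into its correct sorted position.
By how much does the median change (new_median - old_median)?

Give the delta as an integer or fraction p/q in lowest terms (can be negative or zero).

Old median = 13/2
After inserting x = 7: new sorted = [-8, -3, 5, 7, 8, 17, 21]
New median = 7
Delta = 7 - 13/2 = 1/2

Answer: 1/2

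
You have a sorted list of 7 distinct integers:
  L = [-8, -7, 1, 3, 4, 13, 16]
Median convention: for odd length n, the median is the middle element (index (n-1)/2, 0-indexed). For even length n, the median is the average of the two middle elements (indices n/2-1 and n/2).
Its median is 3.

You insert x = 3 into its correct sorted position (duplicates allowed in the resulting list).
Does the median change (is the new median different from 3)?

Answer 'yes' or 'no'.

Old median = 3
Insert x = 3
New median = 3
Changed? no

Answer: no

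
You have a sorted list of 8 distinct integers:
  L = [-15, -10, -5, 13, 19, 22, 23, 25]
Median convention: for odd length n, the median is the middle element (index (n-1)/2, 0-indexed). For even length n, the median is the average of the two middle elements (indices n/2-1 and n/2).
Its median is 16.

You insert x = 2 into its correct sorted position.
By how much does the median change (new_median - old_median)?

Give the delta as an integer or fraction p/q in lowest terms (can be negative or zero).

Old median = 16
After inserting x = 2: new sorted = [-15, -10, -5, 2, 13, 19, 22, 23, 25]
New median = 13
Delta = 13 - 16 = -3

Answer: -3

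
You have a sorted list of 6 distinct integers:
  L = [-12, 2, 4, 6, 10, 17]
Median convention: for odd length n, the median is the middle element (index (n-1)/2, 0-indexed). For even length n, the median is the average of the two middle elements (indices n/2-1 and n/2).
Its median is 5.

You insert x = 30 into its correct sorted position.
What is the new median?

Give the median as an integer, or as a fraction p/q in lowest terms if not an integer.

Old list (sorted, length 6): [-12, 2, 4, 6, 10, 17]
Old median = 5
Insert x = 30
Old length even (6). Middle pair: indices 2,3 = 4,6.
New length odd (7). New median = single middle element.
x = 30: 6 elements are < x, 0 elements are > x.
New sorted list: [-12, 2, 4, 6, 10, 17, 30]
New median = 6

Answer: 6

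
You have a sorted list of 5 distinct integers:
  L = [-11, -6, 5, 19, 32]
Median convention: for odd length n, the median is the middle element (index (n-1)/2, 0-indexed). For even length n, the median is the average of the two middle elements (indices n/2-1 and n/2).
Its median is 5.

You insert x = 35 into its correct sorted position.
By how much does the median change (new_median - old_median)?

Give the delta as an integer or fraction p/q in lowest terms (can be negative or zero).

Old median = 5
After inserting x = 35: new sorted = [-11, -6, 5, 19, 32, 35]
New median = 12
Delta = 12 - 5 = 7

Answer: 7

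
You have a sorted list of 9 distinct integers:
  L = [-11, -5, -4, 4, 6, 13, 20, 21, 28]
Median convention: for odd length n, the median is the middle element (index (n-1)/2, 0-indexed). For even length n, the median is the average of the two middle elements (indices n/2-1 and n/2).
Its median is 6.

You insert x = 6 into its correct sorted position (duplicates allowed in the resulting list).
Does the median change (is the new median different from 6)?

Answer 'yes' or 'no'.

Answer: no

Derivation:
Old median = 6
Insert x = 6
New median = 6
Changed? no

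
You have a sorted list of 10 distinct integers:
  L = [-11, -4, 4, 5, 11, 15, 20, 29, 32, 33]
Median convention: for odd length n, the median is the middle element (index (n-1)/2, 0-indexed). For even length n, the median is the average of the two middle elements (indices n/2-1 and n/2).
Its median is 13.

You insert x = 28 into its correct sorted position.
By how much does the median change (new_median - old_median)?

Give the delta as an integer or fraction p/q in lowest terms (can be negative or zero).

Old median = 13
After inserting x = 28: new sorted = [-11, -4, 4, 5, 11, 15, 20, 28, 29, 32, 33]
New median = 15
Delta = 15 - 13 = 2

Answer: 2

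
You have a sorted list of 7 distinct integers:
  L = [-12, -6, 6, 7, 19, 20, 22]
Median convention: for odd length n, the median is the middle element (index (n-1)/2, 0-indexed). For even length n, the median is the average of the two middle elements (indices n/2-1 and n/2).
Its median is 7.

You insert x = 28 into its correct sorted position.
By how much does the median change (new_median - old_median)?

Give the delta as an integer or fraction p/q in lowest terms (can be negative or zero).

Old median = 7
After inserting x = 28: new sorted = [-12, -6, 6, 7, 19, 20, 22, 28]
New median = 13
Delta = 13 - 7 = 6

Answer: 6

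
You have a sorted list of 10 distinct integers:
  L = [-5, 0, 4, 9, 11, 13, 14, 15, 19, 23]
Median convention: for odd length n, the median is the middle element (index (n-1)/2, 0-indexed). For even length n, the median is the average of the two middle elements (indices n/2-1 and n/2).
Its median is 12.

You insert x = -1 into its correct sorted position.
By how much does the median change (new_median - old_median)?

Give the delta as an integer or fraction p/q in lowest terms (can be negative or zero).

Old median = 12
After inserting x = -1: new sorted = [-5, -1, 0, 4, 9, 11, 13, 14, 15, 19, 23]
New median = 11
Delta = 11 - 12 = -1

Answer: -1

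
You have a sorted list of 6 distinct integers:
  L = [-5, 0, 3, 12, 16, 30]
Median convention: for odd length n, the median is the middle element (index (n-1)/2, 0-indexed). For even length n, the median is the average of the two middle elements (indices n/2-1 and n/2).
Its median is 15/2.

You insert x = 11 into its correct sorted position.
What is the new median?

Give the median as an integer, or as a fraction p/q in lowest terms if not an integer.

Old list (sorted, length 6): [-5, 0, 3, 12, 16, 30]
Old median = 15/2
Insert x = 11
Old length even (6). Middle pair: indices 2,3 = 3,12.
New length odd (7). New median = single middle element.
x = 11: 3 elements are < x, 3 elements are > x.
New sorted list: [-5, 0, 3, 11, 12, 16, 30]
New median = 11

Answer: 11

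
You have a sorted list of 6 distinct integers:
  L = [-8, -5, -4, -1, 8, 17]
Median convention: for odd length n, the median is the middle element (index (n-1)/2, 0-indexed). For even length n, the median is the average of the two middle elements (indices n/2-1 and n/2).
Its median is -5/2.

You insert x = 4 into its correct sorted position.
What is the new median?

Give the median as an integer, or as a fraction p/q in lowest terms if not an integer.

Old list (sorted, length 6): [-8, -5, -4, -1, 8, 17]
Old median = -5/2
Insert x = 4
Old length even (6). Middle pair: indices 2,3 = -4,-1.
New length odd (7). New median = single middle element.
x = 4: 4 elements are < x, 2 elements are > x.
New sorted list: [-8, -5, -4, -1, 4, 8, 17]
New median = -1

Answer: -1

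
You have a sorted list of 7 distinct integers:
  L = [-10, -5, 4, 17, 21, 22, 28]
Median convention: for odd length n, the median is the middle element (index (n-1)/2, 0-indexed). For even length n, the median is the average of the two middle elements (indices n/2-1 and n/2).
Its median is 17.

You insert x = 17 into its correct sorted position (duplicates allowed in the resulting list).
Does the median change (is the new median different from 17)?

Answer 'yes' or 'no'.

Old median = 17
Insert x = 17
New median = 17
Changed? no

Answer: no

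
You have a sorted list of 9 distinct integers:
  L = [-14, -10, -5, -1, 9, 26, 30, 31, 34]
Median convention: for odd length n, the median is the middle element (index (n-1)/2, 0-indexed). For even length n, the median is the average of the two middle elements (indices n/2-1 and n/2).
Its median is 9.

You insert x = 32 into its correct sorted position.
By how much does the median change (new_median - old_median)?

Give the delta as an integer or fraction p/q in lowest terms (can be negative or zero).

Old median = 9
After inserting x = 32: new sorted = [-14, -10, -5, -1, 9, 26, 30, 31, 32, 34]
New median = 35/2
Delta = 35/2 - 9 = 17/2

Answer: 17/2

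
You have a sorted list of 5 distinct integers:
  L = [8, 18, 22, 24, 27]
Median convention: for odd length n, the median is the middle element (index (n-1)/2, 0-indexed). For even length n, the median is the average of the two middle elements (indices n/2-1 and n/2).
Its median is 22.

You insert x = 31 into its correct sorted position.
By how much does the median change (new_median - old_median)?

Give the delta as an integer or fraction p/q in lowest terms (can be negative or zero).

Answer: 1

Derivation:
Old median = 22
After inserting x = 31: new sorted = [8, 18, 22, 24, 27, 31]
New median = 23
Delta = 23 - 22 = 1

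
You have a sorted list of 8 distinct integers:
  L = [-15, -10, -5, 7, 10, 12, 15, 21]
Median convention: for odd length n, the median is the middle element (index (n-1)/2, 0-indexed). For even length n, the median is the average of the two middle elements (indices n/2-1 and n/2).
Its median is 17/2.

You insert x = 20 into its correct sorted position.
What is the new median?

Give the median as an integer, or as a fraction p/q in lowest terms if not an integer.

Old list (sorted, length 8): [-15, -10, -5, 7, 10, 12, 15, 21]
Old median = 17/2
Insert x = 20
Old length even (8). Middle pair: indices 3,4 = 7,10.
New length odd (9). New median = single middle element.
x = 20: 7 elements are < x, 1 elements are > x.
New sorted list: [-15, -10, -5, 7, 10, 12, 15, 20, 21]
New median = 10

Answer: 10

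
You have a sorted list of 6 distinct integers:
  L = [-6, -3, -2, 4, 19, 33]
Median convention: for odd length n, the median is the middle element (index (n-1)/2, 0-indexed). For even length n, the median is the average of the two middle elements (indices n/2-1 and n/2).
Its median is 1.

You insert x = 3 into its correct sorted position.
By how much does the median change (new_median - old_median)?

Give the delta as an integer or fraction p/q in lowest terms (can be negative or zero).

Answer: 2

Derivation:
Old median = 1
After inserting x = 3: new sorted = [-6, -3, -2, 3, 4, 19, 33]
New median = 3
Delta = 3 - 1 = 2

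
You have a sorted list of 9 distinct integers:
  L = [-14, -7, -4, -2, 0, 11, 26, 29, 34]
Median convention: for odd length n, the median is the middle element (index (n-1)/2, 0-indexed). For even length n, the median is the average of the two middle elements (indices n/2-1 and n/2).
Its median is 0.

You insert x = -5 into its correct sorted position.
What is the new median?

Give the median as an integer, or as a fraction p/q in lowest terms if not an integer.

Answer: -1

Derivation:
Old list (sorted, length 9): [-14, -7, -4, -2, 0, 11, 26, 29, 34]
Old median = 0
Insert x = -5
Old length odd (9). Middle was index 4 = 0.
New length even (10). New median = avg of two middle elements.
x = -5: 2 elements are < x, 7 elements are > x.
New sorted list: [-14, -7, -5, -4, -2, 0, 11, 26, 29, 34]
New median = -1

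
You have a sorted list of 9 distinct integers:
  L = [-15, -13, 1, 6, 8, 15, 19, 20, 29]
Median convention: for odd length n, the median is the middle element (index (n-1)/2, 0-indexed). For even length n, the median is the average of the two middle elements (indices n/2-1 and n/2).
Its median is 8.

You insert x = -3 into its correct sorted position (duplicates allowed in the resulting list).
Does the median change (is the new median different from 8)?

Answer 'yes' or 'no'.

Answer: yes

Derivation:
Old median = 8
Insert x = -3
New median = 7
Changed? yes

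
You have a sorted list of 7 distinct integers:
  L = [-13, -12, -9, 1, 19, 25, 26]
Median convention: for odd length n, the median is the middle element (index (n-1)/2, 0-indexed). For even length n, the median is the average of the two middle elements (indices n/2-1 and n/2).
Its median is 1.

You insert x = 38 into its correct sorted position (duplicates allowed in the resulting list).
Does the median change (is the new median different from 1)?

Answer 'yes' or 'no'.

Old median = 1
Insert x = 38
New median = 10
Changed? yes

Answer: yes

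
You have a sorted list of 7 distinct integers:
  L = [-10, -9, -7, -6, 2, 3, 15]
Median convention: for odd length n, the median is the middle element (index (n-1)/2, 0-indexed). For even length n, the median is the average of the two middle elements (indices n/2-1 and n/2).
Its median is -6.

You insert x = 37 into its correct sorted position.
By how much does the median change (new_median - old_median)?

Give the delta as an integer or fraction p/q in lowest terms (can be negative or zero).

Answer: 4

Derivation:
Old median = -6
After inserting x = 37: new sorted = [-10, -9, -7, -6, 2, 3, 15, 37]
New median = -2
Delta = -2 - -6 = 4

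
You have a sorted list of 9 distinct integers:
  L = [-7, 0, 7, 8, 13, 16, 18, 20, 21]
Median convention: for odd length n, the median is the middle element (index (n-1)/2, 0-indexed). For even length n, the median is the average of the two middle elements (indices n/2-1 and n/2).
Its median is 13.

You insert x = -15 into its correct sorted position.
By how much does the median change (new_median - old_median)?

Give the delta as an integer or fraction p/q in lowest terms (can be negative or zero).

Old median = 13
After inserting x = -15: new sorted = [-15, -7, 0, 7, 8, 13, 16, 18, 20, 21]
New median = 21/2
Delta = 21/2 - 13 = -5/2

Answer: -5/2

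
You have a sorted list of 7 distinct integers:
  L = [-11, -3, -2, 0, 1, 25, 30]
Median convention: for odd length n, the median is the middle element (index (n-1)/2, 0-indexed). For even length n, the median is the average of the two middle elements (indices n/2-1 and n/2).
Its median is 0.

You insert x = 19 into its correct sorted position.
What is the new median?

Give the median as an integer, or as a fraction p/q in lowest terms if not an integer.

Answer: 1/2

Derivation:
Old list (sorted, length 7): [-11, -3, -2, 0, 1, 25, 30]
Old median = 0
Insert x = 19
Old length odd (7). Middle was index 3 = 0.
New length even (8). New median = avg of two middle elements.
x = 19: 5 elements are < x, 2 elements are > x.
New sorted list: [-11, -3, -2, 0, 1, 19, 25, 30]
New median = 1/2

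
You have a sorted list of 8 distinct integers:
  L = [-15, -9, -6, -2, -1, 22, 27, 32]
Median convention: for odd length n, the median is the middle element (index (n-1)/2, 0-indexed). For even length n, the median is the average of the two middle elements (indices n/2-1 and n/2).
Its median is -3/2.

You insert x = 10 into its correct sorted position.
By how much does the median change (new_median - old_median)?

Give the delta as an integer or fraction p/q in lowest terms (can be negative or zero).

Old median = -3/2
After inserting x = 10: new sorted = [-15, -9, -6, -2, -1, 10, 22, 27, 32]
New median = -1
Delta = -1 - -3/2 = 1/2

Answer: 1/2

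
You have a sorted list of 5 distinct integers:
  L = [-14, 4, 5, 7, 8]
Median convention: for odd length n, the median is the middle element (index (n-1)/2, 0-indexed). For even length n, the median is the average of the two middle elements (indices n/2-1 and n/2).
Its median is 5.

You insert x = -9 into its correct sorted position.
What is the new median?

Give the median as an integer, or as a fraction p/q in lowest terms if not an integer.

Answer: 9/2

Derivation:
Old list (sorted, length 5): [-14, 4, 5, 7, 8]
Old median = 5
Insert x = -9
Old length odd (5). Middle was index 2 = 5.
New length even (6). New median = avg of two middle elements.
x = -9: 1 elements are < x, 4 elements are > x.
New sorted list: [-14, -9, 4, 5, 7, 8]
New median = 9/2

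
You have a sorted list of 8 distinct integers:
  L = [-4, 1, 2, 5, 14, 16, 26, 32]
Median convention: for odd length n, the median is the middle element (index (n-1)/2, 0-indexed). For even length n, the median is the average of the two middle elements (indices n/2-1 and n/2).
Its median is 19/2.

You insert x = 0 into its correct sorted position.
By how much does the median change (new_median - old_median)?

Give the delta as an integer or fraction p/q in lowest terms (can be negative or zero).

Answer: -9/2

Derivation:
Old median = 19/2
After inserting x = 0: new sorted = [-4, 0, 1, 2, 5, 14, 16, 26, 32]
New median = 5
Delta = 5 - 19/2 = -9/2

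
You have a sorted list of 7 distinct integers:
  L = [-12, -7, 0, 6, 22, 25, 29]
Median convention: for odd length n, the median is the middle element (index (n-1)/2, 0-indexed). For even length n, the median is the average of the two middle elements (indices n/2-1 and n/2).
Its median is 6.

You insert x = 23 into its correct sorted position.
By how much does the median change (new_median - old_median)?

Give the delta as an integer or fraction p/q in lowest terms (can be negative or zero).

Old median = 6
After inserting x = 23: new sorted = [-12, -7, 0, 6, 22, 23, 25, 29]
New median = 14
Delta = 14 - 6 = 8

Answer: 8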